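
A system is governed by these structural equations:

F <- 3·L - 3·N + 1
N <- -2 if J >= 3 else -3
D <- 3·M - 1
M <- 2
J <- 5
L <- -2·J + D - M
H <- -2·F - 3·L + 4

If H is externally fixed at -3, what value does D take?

5

Intervening sets H = -3 and removes its equation (H <- -2·F - 3·L + 4).
D is not downstream of the intervention, so its value is determined by the original equations.
D = 3·M - 1  [with M=2]  = 5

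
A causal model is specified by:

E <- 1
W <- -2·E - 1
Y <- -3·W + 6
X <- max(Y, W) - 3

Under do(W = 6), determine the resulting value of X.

Under do(W=6), the mechanism W <- -2·E - 1 is discarded; W is fixed at 6.
Y = -3·W + 6  [with W=6]  = -12
X = max(Y, W) - 3  [with Y=-12, W=6]  = 3

3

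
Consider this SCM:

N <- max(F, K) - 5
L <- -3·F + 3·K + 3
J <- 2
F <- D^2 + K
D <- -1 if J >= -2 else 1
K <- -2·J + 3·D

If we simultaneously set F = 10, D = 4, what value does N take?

5

The joint intervention fixes F = 10, D = 4, removing each variable's own equation.
K = -2·J + 3·D  [with J=2, D=4]  = 8
N = max(F, K) - 5  [with F=10, K=8]  = 5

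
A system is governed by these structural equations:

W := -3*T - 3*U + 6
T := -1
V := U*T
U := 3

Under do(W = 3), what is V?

The intervention breaks the incoming arrows to W: W := -3*T - 3*U + 6 no longer applies, and W = 3.
V is not downstream of the intervention, so its value is determined by the original equations.
V = U*T  [with U=3, T=-1]  = -3

-3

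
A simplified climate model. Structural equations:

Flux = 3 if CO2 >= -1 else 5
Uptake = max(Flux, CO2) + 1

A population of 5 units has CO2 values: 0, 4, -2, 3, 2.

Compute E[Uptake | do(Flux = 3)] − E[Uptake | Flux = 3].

-0.05

do(Flux=3) breaks Flux's dependence on CO2. With Flux=3 fixed, Uptake across the units is 4, 5, 4, 4, 4, mean 4.2.
Observing Flux=3 restricts to units where Flux's equation naturally yields 3: CO2 ∈ {0, 4, 3, 2}. In that subpopulation Uptake = 4, 5, 4, 4, mean 4.25.
Difference = 4.2 − 4.25 = -0.05.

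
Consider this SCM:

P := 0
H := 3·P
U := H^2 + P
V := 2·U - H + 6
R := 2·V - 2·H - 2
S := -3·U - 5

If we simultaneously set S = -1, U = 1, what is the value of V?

Under do(S = -1, U = 1), each intervened variable's structural equation is replaced by its fixed value.
H = 3·P  [with P=0]  = 0
V = 2·U - H + 6  [with U=1, H=0]  = 8

8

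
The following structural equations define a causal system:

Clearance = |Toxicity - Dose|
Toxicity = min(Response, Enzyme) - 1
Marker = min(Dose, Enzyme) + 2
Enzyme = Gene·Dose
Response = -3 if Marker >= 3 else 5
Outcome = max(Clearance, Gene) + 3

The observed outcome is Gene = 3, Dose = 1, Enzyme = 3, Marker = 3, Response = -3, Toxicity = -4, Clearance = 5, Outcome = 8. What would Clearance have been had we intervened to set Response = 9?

1

Under do(Response=9), the mechanism Response = -3 if Marker >= 3 else 5 is discarded; Response is fixed at 9.
Enzyme = Gene·Dose  [with Gene=3, Dose=1]  = 3
Toxicity = min(Response, Enzyme) - 1  [with Response=9, Enzyme=3]  = 2
Clearance = |Toxicity - Dose|  [with Toxicity=2, Dose=1]  = 1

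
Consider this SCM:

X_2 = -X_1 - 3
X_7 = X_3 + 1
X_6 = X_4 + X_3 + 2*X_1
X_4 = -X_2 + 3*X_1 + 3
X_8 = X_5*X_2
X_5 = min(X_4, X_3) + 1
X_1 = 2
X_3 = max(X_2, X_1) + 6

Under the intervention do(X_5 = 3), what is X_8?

do(X_5=3) replaces the equation X_5 = min(X_4, X_3) + 1 with the constant X_5 = 3.
X_2 = -X_1 - 3  [with X_1=2]  = -5
X_8 = X_5*X_2  [with X_5=3, X_2=-5]  = -15

-15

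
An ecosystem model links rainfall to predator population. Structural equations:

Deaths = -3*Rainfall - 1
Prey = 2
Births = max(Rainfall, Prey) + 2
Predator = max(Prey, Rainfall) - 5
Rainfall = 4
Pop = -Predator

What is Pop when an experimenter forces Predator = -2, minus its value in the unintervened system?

The intervention breaks the incoming arrows to Predator: Predator = max(Prey, Rainfall) - 5 no longer applies, and Predator = -2.
Pop = -Predator  [with Predator=-2]  = 2
Without intervention: Predator = max(Prey, Rainfall) - 5  [with Prey=2, Rainfall=4]  = -1; Pop = -Predator  [with Predator=-1]  = 1.
Change = 2 − 1 = 1.

1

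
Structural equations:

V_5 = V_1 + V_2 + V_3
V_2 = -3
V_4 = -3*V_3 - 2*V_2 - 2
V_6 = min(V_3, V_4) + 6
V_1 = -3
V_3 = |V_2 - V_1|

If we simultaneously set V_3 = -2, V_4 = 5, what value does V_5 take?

Setting V_3 = -2, V_4 = 5 by intervention discards those variables' equations.
V_5 = V_1 + V_2 + V_3  [with V_1=-3, V_2=-3, V_3=-2]  = -8

-8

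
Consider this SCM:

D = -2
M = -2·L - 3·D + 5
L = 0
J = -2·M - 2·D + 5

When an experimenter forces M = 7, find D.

-2

Under do(M=7), the mechanism M = -2·L - 3·D + 5 is discarded; M is fixed at 7.
Since D is not a descendant of the intervened variable, it is unaffected.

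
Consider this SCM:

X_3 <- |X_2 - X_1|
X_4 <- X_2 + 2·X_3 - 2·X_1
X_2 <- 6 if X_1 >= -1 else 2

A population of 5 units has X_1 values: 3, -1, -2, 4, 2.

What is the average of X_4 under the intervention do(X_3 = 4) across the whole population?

Every unit gets X_3=4 under the intervention. X_4 values become 8, 16, 14, 6, 10; E[X_4|do(X_3=4)] = 10.8.

10.8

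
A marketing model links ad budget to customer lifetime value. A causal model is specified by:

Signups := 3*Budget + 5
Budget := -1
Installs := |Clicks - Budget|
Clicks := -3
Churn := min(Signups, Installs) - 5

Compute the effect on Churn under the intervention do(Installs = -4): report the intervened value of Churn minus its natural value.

-6

do(Installs=-4) replaces the equation Installs := |Clicks - Budget| with the constant Installs = -4.
Signups = 3*Budget + 5  [with Budget=-1]  = 2
Churn = min(Signups, Installs) - 5  [with Signups=2, Installs=-4]  = -9
Without intervention: Installs = |Clicks - Budget|  [with Clicks=-3, Budget=-1]  = 2; Signups = 3*Budget + 5  [with Budget=-1]  = 2; Churn = min(Signups, Installs) - 5  [with Signups=2, Installs=2]  = -3.
Change = -9 − (-3) = -6.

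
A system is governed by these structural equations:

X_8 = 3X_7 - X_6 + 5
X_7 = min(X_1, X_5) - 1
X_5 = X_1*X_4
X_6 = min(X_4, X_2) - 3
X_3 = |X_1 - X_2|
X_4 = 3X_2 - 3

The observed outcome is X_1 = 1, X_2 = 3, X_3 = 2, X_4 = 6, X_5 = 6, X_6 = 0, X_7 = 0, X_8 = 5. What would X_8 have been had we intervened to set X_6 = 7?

Intervening sets X_6 = 7 and removes its equation (X_6 = min(X_4, X_2) - 3).
X_4 = 3X_2 - 3  [with X_2=3]  = 6
X_5 = X_1*X_4  [with X_1=1, X_4=6]  = 6
X_7 = min(X_1, X_5) - 1  [with X_1=1, X_5=6]  = 0
X_8 = 3X_7 - X_6 + 5  [with X_7=0, X_6=7]  = -2

-2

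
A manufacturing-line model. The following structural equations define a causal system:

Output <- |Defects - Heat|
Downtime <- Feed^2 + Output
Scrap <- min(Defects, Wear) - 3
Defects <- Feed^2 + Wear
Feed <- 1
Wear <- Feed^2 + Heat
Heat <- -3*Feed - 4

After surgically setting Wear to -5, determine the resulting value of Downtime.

The intervention breaks the incoming arrows to Wear: Wear <- Feed^2 + Heat no longer applies, and Wear = -5.
Heat = -3*Feed - 4  [with Feed=1]  = -7
Defects = Feed^2 + Wear  [with Feed=1, Wear=-5]  = -4
Output = |Defects - Heat|  [with Defects=-4, Heat=-7]  = 3
Downtime = Feed^2 + Output  [with Feed=1, Output=3]  = 4

4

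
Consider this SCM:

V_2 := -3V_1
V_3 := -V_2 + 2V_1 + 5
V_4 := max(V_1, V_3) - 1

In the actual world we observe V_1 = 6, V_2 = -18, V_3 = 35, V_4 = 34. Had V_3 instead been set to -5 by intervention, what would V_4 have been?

5

The intervention breaks the incoming arrows to V_3: V_3 := -V_2 + 2V_1 + 5 no longer applies, and V_3 = -5.
V_4 = max(V_1, V_3) - 1  [with V_1=6, V_3=-5]  = 5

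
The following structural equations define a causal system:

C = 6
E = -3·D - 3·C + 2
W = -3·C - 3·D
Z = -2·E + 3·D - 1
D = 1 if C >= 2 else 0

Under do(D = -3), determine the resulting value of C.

Under do(D=-3), the mechanism D = 1 if C >= 2 else 0 is discarded; D is fixed at -3.
C is not downstream of the intervention, so its value is determined by the original equations.

6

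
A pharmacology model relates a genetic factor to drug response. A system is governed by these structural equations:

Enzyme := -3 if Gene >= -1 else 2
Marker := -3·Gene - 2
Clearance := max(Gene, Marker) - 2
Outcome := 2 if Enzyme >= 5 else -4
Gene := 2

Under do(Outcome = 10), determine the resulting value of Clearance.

The intervention breaks the incoming arrows to Outcome: Outcome := 2 if Enzyme >= 5 else -4 no longer applies, and Outcome = 10.
Since Clearance is not a descendant of the intervened variable, it is unaffected.
Marker = -3·Gene - 2  [with Gene=2]  = -8
Clearance = max(Gene, Marker) - 2  [with Gene=2, Marker=-8]  = 0

0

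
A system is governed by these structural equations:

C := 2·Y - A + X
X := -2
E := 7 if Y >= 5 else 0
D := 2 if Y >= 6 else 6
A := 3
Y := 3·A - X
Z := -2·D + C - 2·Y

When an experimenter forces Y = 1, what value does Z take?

-17

The intervention breaks the incoming arrows to Y: Y := 3·A - X no longer applies, and Y = 1.
C = 2·Y - A + X  [with Y=1, A=3, X=-2]  = -3
D = 2 if Y >= 6 else 6  [with Y=1]  = 6
Z = -2·D + C - 2·Y  [with D=6, C=-3, Y=1]  = -17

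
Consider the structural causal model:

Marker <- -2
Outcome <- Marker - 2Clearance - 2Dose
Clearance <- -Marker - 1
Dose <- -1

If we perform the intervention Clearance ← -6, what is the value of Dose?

Under do(Clearance=-6), the mechanism Clearance <- -Marker - 1 is discarded; Clearance is fixed at -6.
Dose is not downstream of the intervention, so its value is determined by the original equations.

-1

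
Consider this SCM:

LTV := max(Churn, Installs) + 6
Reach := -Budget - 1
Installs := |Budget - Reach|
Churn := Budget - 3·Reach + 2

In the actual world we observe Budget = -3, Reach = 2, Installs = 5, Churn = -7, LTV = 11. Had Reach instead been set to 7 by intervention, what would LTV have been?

do(Reach=7) replaces the equation Reach := -Budget - 1 with the constant Reach = 7.
Installs = |Budget - Reach|  [with Budget=-3, Reach=7]  = 10
Churn = Budget - 3·Reach + 2  [with Budget=-3, Reach=7]  = -22
LTV = max(Churn, Installs) + 6  [with Churn=-22, Installs=10]  = 16

16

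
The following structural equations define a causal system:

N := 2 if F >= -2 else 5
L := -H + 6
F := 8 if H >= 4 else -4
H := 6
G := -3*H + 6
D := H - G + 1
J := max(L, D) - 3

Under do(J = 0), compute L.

0

do(J=0) replaces the equation J := max(L, D) - 3 with the constant J = 0.
Since L is not a descendant of the intervened variable, it is unaffected.
L = -H + 6  [with H=6]  = 0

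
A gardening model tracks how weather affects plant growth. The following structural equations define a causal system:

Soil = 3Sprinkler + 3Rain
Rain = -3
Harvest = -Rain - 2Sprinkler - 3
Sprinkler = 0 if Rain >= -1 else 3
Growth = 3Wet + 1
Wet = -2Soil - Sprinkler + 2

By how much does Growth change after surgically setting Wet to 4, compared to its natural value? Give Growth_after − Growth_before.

Intervening sets Wet = 4 and removes its equation (Wet = -2Soil - Sprinkler + 2).
Growth = 3Wet + 1  [with Wet=4]  = 13
Without intervention: Sprinkler = 0 if Rain >= -1 else 3  [with Rain=-3]  = 3; Soil = 3Sprinkler + 3Rain  [with Sprinkler=3, Rain=-3]  = 0; Wet = -2Soil - Sprinkler + 2  [with Soil=0, Sprinkler=3]  = -1; Growth = 3Wet + 1  [with Wet=-1]  = -2.
Change = 13 − (-2) = 15.

15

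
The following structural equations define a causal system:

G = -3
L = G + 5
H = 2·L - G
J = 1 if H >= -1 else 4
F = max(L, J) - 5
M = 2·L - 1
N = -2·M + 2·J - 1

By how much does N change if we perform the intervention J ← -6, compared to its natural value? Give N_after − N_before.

-14

The intervention breaks the incoming arrows to J: J = 1 if H >= -1 else 4 no longer applies, and J = -6.
L = G + 5  [with G=-3]  = 2
M = 2·L - 1  [with L=2]  = 3
N = -2·M + 2·J - 1  [with M=3, J=-6]  = -19
Without intervention: L = G + 5  [with G=-3]  = 2; H = 2·L - G  [with L=2, G=-3]  = 7; J = 1 if H >= -1 else 4  [with H=7]  = 1; M = 2·L - 1  [with L=2]  = 3; N = -2·M + 2·J - 1  [with M=3, J=1]  = -5.
Change = -19 − (-5) = -14.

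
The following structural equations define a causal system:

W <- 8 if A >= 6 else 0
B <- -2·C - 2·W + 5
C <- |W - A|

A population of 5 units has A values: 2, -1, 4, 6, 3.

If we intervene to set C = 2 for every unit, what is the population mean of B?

-2.2

do(C=2) breaks C's dependence on A. With C=2 fixed, B across the units is 1, 1, 1, -15, 1, mean -2.2.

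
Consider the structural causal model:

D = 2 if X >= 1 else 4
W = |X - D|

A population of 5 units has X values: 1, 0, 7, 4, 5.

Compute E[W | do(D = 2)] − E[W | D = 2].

Every unit gets D=2 under the intervention. W values become 1, 2, 5, 2, 3; E[W|do(D=2)] = 2.6.
Conditioning on D=2 selects the 4 unit(s) with X ∈ {1, 7, 4, 5}. Their W values: 1, 5, 2, 3. Mean = 2.75.
Difference = 2.6 − 2.75 = -0.15.

-0.15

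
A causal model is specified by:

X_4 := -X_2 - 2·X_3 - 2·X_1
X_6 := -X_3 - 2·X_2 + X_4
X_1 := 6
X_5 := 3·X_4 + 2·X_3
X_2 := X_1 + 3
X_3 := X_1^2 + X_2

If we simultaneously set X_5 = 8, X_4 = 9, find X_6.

-54

Setting X_5 = 8, X_4 = 9 by intervention discards those variables' equations.
X_2 = X_1 + 3  [with X_1=6]  = 9
X_3 = X_1^2 + X_2  [with X_1=6, X_2=9]  = 45
X_6 = -X_3 - 2·X_2 + X_4  [with X_3=45, X_2=9, X_4=9]  = -54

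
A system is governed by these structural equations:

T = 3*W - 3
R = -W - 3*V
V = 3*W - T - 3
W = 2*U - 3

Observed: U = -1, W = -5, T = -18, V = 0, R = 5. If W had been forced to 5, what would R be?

do(W=5) replaces the equation W = 2*U - 3 with the constant W = 5.
T = 3*W - 3  [with W=5]  = 12
V = 3*W - T - 3  [with W=5, T=12]  = 0
R = -W - 3*V  [with W=5, V=0]  = -5

-5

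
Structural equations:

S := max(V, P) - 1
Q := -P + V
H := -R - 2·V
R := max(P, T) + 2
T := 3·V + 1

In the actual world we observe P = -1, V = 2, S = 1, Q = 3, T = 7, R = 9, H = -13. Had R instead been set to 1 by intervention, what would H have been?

-5

Intervening sets R = 1 and removes its equation (R := max(P, T) + 2).
H = -R - 2·V  [with R=1, V=2]  = -5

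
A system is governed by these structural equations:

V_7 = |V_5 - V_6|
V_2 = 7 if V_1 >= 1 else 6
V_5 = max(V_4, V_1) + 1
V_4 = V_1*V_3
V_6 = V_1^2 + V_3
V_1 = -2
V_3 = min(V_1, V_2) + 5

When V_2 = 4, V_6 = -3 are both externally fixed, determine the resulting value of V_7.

Setting V_2 = 4, V_6 = -3 by intervention discards those variables' equations.
V_3 = min(V_1, V_2) + 5  [with V_1=-2, V_2=4]  = 3
V_4 = V_1*V_3  [with V_1=-2, V_3=3]  = -6
V_5 = max(V_4, V_1) + 1  [with V_4=-6, V_1=-2]  = -1
V_7 = |V_5 - V_6|  [with V_5=-1, V_6=-3]  = 2

2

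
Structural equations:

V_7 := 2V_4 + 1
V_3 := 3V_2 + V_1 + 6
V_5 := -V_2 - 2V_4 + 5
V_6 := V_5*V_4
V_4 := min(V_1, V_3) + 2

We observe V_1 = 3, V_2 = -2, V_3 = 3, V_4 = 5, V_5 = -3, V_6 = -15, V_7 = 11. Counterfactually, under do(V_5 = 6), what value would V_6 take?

30

The intervention breaks the incoming arrows to V_5: V_5 := -V_2 - 2V_4 + 5 no longer applies, and V_5 = 6.
V_3 = 3V_2 + V_1 + 6  [with V_2=-2, V_1=3]  = 3
V_4 = min(V_1, V_3) + 2  [with V_1=3, V_3=3]  = 5
V_6 = V_5*V_4  [with V_5=6, V_4=5]  = 30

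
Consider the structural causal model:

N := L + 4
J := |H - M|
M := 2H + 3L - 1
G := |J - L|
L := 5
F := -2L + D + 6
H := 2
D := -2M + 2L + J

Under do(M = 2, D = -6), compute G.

Under do(M = 2, D = -6), each intervened variable's structural equation is replaced by its fixed value.
J = |H - M|  [with H=2, M=2]  = 0
G = |J - L|  [with J=0, L=5]  = 5

5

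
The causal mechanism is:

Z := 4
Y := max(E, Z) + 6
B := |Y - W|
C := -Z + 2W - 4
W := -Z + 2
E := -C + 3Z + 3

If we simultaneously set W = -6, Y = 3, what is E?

35

The joint intervention fixes W = -6, Y = 3, removing each variable's own equation.
C = -Z + 2W - 4  [with Z=4, W=-6]  = -20
E = -C + 3Z + 3  [with C=-20, Z=4]  = 35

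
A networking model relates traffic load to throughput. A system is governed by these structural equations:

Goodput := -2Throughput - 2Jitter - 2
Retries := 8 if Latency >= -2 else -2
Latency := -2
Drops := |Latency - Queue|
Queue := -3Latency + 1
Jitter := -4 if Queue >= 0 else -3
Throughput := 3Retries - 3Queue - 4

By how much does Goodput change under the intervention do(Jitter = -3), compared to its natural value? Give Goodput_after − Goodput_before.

-2

Under do(Jitter=-3), the mechanism Jitter := -4 if Queue >= 0 else -3 is discarded; Jitter is fixed at -3.
Queue = -3Latency + 1  [with Latency=-2]  = 7
Retries = 8 if Latency >= -2 else -2  [with Latency=-2]  = 8
Throughput = 3Retries - 3Queue - 4  [with Retries=8, Queue=7]  = -1
Goodput = -2Throughput - 2Jitter - 2  [with Throughput=-1, Jitter=-3]  = 6
Without intervention: Queue = -3Latency + 1  [with Latency=-2]  = 7; Retries = 8 if Latency >= -2 else -2  [with Latency=-2]  = 8; Jitter = -4 if Queue >= 0 else -3  [with Queue=7]  = -4; Throughput = 3Retries - 3Queue - 4  [with Retries=8, Queue=7]  = -1; Goodput = -2Throughput - 2Jitter - 2  [with Throughput=-1, Jitter=-4]  = 8.
Change = 6 − 8 = -2.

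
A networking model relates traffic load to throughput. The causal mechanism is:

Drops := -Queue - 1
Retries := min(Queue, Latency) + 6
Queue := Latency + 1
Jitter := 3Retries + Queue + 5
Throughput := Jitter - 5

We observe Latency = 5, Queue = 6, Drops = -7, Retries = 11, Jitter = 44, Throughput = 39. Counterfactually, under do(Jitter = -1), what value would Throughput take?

The intervention breaks the incoming arrows to Jitter: Jitter := 3Retries + Queue + 5 no longer applies, and Jitter = -1.
Throughput = Jitter - 5  [with Jitter=-1]  = -6

-6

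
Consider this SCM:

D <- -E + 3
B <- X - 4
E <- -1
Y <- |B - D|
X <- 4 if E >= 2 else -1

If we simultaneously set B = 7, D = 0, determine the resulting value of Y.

7

The joint intervention fixes B = 7, D = 0, removing each variable's own equation.
Y = |B - D|  [with B=7, D=0]  = 7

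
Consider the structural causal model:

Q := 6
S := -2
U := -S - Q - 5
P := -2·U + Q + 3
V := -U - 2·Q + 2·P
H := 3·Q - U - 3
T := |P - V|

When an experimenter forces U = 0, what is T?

The intervention breaks the incoming arrows to U: U := -S - Q - 5 no longer applies, and U = 0.
P = -2·U + Q + 3  [with U=0, Q=6]  = 9
V = -U - 2·Q + 2·P  [with U=0, Q=6, P=9]  = 6
T = |P - V|  [with P=9, V=6]  = 3

3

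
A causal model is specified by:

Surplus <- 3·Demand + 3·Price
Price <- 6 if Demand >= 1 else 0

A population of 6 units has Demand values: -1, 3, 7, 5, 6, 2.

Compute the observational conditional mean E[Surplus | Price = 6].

31.8

Conditioning on Price=6 selects the 5 unit(s) with Demand ∈ {3, 7, 5, 6, 2}. Their Surplus values: 27, 39, 33, 36, 24. Mean = 31.8.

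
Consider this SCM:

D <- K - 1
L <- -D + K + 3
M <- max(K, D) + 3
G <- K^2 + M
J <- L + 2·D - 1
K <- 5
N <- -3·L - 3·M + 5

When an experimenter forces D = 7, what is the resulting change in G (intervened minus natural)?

2

Under do(D=7), the mechanism D <- K - 1 is discarded; D is fixed at 7.
M = max(K, D) + 3  [with K=5, D=7]  = 10
G = K^2 + M  [with K=5, M=10]  = 35
Without intervention: D = K - 1  [with K=5]  = 4; M = max(K, D) + 3  [with K=5, D=4]  = 8; G = K^2 + M  [with K=5, M=8]  = 33.
Change = 35 − 33 = 2.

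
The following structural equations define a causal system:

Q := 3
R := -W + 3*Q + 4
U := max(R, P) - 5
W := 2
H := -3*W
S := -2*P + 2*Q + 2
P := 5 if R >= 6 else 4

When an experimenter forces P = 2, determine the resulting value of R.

The intervention breaks the incoming arrows to P: P := 5 if R >= 6 else 4 no longer applies, and P = 2.
Since R is not a descendant of the intervened variable, it is unaffected.
R = -W + 3*Q + 4  [with W=2, Q=3]  = 11

11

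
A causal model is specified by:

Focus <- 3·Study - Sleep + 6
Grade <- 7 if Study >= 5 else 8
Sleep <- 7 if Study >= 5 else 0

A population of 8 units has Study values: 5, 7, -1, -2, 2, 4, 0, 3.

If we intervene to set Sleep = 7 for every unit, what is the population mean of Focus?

Under do(Sleep=7), Sleep's equation is replaced by Sleep=7 for every unit. Per-unit Focus: 14, 20, -4, -7, 5, 11, -1, 8. Mean = 5.75.

5.75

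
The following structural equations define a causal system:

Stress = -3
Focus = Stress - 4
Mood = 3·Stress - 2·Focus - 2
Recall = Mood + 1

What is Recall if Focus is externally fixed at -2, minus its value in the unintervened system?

Under do(Focus=-2), the mechanism Focus = Stress - 4 is discarded; Focus is fixed at -2.
Mood = 3·Stress - 2·Focus - 2  [with Stress=-3, Focus=-2]  = -7
Recall = Mood + 1  [with Mood=-7]  = -6
Without intervention: Focus = Stress - 4  [with Stress=-3]  = -7; Mood = 3·Stress - 2·Focus - 2  [with Stress=-3, Focus=-7]  = 3; Recall = Mood + 1  [with Mood=3]  = 4.
Change = -6 − 4 = -10.

-10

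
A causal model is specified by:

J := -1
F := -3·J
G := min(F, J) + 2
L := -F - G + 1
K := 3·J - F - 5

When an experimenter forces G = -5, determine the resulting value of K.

-11

The intervention breaks the incoming arrows to G: G := min(F, J) + 2 no longer applies, and G = -5.
K is not downstream of the intervention, so its value is determined by the original equations.
F = -3·J  [with J=-1]  = 3
K = 3·J - F - 5  [with J=-1, F=3]  = -11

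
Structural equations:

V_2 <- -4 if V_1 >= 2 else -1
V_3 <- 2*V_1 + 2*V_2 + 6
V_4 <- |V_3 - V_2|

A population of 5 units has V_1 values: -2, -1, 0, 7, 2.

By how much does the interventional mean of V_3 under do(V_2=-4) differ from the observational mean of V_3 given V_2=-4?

do(V_2=-4) breaks V_2's dependence on V_1. With V_2=-4 fixed, V_3 across the units is -6, -4, -2, 12, 2, mean 0.4.
Observing V_2=-4 restricts to units where V_2's equation naturally yields -4: V_1 ∈ {7, 2}. In that subpopulation V_3 = 12, 2, mean 7.
Difference = 0.4 − 7 = -6.6.

-6.6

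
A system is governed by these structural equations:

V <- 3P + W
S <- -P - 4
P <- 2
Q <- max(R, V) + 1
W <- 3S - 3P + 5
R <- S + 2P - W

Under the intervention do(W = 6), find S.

Under do(W=6), the mechanism W <- 3S - 3P + 5 is discarded; W is fixed at 6.
Since S is not a descendant of the intervened variable, it is unaffected.
S = -P - 4  [with P=2]  = -6

-6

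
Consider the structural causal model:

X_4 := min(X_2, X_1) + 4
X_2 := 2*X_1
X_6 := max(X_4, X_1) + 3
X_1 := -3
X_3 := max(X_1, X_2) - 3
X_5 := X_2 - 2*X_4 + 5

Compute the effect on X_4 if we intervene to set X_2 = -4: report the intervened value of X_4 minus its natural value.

2

Under do(X_2=-4), the mechanism X_2 := 2*X_1 is discarded; X_2 is fixed at -4.
X_4 = min(X_2, X_1) + 4  [with X_2=-4, X_1=-3]  = 0
Without intervention: X_2 = 2*X_1  [with X_1=-3]  = -6; X_4 = min(X_2, X_1) + 4  [with X_2=-6, X_1=-3]  = -2.
Change = 0 − (-2) = 2.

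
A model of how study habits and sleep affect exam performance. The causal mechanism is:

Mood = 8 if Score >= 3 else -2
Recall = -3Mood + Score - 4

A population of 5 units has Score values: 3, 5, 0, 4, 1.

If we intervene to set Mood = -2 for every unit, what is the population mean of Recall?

4.6

do(Mood=-2) breaks Mood's dependence on Score. With Mood=-2 fixed, Recall across the units is 5, 7, 2, 6, 3, mean 4.6.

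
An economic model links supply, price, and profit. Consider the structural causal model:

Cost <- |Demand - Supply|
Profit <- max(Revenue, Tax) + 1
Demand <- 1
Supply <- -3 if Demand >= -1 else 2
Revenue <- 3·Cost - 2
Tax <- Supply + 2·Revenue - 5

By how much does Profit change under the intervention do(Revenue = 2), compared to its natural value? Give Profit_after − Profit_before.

Under do(Revenue=2), the mechanism Revenue <- 3·Cost - 2 is discarded; Revenue is fixed at 2.
Supply = -3 if Demand >= -1 else 2  [with Demand=1]  = -3
Tax = Supply + 2·Revenue - 5  [with Supply=-3, Revenue=2]  = -4
Profit = max(Revenue, Tax) + 1  [with Revenue=2, Tax=-4]  = 3
Without intervention: Supply = -3 if Demand >= -1 else 2  [with Demand=1]  = -3; Cost = |Demand - Supply|  [with Demand=1, Supply=-3]  = 4; Revenue = 3·Cost - 2  [with Cost=4]  = 10; Tax = Supply + 2·Revenue - 5  [with Supply=-3, Revenue=10]  = 12; Profit = max(Revenue, Tax) + 1  [with Revenue=10, Tax=12]  = 13.
Change = 3 − 13 = -10.

-10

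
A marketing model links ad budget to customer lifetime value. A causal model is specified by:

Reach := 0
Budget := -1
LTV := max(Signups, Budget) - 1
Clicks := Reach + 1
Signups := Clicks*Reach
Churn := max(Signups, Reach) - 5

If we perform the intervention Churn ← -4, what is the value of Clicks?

do(Churn=-4) replaces the equation Churn := max(Signups, Reach) - 5 with the constant Churn = -4.
Clicks is not downstream of the intervention, so its value is determined by the original equations.
Clicks = Reach + 1  [with Reach=0]  = 1

1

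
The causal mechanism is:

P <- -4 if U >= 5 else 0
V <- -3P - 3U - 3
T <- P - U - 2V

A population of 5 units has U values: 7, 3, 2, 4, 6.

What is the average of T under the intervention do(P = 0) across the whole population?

28

do(P=0) breaks P's dependence on U. With P=0 fixed, T across the units is 41, 21, 16, 26, 36, mean 28.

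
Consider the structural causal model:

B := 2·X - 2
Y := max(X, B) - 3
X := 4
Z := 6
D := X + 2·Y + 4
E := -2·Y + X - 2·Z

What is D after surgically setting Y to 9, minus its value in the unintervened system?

Intervening sets Y = 9 and removes its equation (Y := max(X, B) - 3).
D = X + 2·Y + 4  [with X=4, Y=9]  = 26
Without intervention: B = 2·X - 2  [with X=4]  = 6; Y = max(X, B) - 3  [with X=4, B=6]  = 3; D = X + 2·Y + 4  [with X=4, Y=3]  = 14.
Change = 26 − 14 = 12.

12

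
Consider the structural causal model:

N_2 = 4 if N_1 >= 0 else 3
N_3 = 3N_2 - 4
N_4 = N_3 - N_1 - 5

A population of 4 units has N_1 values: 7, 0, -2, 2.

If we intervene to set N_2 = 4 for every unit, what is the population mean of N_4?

The intervention sets N_2=4 in all 4 units regardless of N_1. Recomputing N_4 per unit gives -4, 3, 5, 1; average 1.25.

1.25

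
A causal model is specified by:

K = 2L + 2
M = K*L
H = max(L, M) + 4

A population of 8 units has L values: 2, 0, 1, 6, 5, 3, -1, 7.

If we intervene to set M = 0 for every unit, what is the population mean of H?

Under do(M=0), M's equation is replaced by M=0 for every unit. Per-unit H: 6, 4, 5, 10, 9, 7, 4, 11. Mean = 7.

7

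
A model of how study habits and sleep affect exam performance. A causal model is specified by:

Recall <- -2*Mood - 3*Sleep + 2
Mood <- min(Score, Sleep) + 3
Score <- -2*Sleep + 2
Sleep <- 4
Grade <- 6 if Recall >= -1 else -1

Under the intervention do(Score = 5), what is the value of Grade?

do(Score=5) replaces the equation Score <- -2*Sleep + 2 with the constant Score = 5.
Mood = min(Score, Sleep) + 3  [with Score=5, Sleep=4]  = 7
Recall = -2*Mood - 3*Sleep + 2  [with Mood=7, Sleep=4]  = -24
Grade = 6 if Recall >= -1 else -1  [with Recall=-24]  = -1

-1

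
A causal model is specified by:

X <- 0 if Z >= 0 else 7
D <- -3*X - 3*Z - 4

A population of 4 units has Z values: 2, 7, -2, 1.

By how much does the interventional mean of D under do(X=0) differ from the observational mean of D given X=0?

Every unit gets X=0 under the intervention. D values become -10, -25, 2, -7; E[D|do(X=0)] = -10.
E[D|X=0] averages over only the 3 units with X=0 (Z = 2, 7, 1): D = -10, -25, -7, mean -14.
Difference = -10 − (-14) = 4.

4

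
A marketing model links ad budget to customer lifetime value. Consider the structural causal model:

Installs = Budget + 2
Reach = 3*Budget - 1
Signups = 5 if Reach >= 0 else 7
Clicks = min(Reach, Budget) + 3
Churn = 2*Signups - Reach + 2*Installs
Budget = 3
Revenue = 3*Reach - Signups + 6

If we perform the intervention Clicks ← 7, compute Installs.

5

The intervention breaks the incoming arrows to Clicks: Clicks = min(Reach, Budget) + 3 no longer applies, and Clicks = 7.
Installs is not downstream of the intervention, so its value is determined by the original equations.
Installs = Budget + 2  [with Budget=3]  = 5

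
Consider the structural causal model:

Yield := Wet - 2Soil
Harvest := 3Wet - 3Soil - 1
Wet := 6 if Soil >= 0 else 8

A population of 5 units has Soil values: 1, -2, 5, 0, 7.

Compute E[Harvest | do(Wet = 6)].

Every unit gets Wet=6 under the intervention. Harvest values become 14, 23, 2, 17, -4; E[Harvest|do(Wet=6)] = 10.4.

10.4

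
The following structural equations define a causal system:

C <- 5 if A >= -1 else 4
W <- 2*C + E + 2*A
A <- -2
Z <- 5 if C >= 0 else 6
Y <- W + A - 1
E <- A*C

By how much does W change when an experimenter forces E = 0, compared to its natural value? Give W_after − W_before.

The intervention breaks the incoming arrows to E: E <- A*C no longer applies, and E = 0.
C = 5 if A >= -1 else 4  [with A=-2]  = 4
W = 2*C + E + 2*A  [with C=4, E=0, A=-2]  = 4
Without intervention: C = 5 if A >= -1 else 4  [with A=-2]  = 4; E = A*C  [with A=-2, C=4]  = -8; W = 2*C + E + 2*A  [with C=4, E=-8, A=-2]  = -4.
Change = 4 − (-4) = 8.

8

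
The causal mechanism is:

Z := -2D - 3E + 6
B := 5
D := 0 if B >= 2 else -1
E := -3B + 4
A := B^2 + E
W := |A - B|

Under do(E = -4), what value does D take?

The intervention breaks the incoming arrows to E: E := -3B + 4 no longer applies, and E = -4.
Since D is not a descendant of the intervened variable, it is unaffected.
D = 0 if B >= 2 else -1  [with B=5]  = 0

0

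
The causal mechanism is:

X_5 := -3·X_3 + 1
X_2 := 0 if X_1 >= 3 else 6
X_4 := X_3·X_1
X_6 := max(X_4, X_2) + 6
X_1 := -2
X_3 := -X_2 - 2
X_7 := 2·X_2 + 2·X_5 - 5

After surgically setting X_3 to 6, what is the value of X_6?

The intervention breaks the incoming arrows to X_3: X_3 := -X_2 - 2 no longer applies, and X_3 = 6.
X_2 = 0 if X_1 >= 3 else 6  [with X_1=-2]  = 6
X_4 = X_3·X_1  [with X_3=6, X_1=-2]  = -12
X_6 = max(X_4, X_2) + 6  [with X_4=-12, X_2=6]  = 12

12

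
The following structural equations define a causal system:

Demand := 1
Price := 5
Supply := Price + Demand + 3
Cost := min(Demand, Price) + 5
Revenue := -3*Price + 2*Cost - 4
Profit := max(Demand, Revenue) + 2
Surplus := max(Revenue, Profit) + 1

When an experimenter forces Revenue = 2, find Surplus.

5

Under do(Revenue=2), the mechanism Revenue := -3*Price + 2*Cost - 4 is discarded; Revenue is fixed at 2.
Profit = max(Demand, Revenue) + 2  [with Demand=1, Revenue=2]  = 4
Surplus = max(Revenue, Profit) + 1  [with Revenue=2, Profit=4]  = 5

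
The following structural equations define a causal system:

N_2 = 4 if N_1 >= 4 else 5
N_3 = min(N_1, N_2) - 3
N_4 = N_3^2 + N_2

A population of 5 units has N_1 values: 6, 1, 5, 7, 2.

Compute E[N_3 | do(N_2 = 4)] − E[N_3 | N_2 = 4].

Under do(N_2=4), N_2's equation is replaced by N_2=4 for every unit. Per-unit N_3: 1, -2, 1, 1, -1. Mean = 0.
E[N_3|N_2=4] averages over only the 3 units with N_2=4 (N_1 = 6, 5, 7): N_3 = 1, 1, 1, mean 1.
Difference = 0 − 1 = -1.

-1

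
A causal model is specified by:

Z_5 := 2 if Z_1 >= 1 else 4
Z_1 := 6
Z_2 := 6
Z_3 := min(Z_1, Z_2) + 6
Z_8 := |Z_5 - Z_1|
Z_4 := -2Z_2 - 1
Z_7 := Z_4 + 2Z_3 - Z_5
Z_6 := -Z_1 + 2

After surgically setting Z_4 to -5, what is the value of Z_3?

Under do(Z_4=-5), the mechanism Z_4 := -2Z_2 - 1 is discarded; Z_4 is fixed at -5.
Since Z_3 is not a descendant of the intervened variable, it is unaffected.
Z_3 = min(Z_1, Z_2) + 6  [with Z_1=6, Z_2=6]  = 12

12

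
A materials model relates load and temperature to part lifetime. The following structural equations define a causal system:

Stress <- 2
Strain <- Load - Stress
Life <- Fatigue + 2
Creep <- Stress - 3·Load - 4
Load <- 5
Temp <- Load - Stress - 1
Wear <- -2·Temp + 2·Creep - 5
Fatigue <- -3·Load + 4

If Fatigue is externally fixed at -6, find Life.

do(Fatigue=-6) replaces the equation Fatigue <- -3·Load + 4 with the constant Fatigue = -6.
Life = Fatigue + 2  [with Fatigue=-6]  = -4

-4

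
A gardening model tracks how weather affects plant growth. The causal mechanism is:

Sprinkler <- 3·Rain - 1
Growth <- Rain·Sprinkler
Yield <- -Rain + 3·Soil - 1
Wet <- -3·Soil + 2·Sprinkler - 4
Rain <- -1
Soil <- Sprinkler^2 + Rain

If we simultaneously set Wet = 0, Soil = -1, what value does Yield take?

The joint intervention fixes Wet = 0, Soil = -1, removing each variable's own equation.
Yield = -Rain + 3·Soil - 1  [with Rain=-1, Soil=-1]  = -3

-3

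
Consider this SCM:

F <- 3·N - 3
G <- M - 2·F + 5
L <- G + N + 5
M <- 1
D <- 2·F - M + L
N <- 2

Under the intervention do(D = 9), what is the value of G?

0

do(D=9) replaces the equation D <- 2·F - M + L with the constant D = 9.
No directed path runs from D to G, so G keeps its natural value.
F = 3·N - 3  [with N=2]  = 3
G = M - 2·F + 5  [with M=1, F=3]  = 0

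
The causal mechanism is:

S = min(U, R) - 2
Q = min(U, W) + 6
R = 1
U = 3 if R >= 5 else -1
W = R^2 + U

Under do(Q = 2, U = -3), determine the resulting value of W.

Setting Q = 2, U = -3 by intervention discards those variables' equations.
W = R^2 + U  [with R=1, U=-3]  = -2

-2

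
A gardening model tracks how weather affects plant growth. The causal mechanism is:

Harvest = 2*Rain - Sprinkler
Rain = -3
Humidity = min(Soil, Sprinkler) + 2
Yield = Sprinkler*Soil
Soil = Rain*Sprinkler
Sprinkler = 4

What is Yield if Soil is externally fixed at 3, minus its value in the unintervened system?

60

do(Soil=3) replaces the equation Soil = Rain*Sprinkler with the constant Soil = 3.
Yield = Sprinkler*Soil  [with Sprinkler=4, Soil=3]  = 12
Without intervention: Soil = Rain*Sprinkler  [with Rain=-3, Sprinkler=4]  = -12; Yield = Sprinkler*Soil  [with Sprinkler=4, Soil=-12]  = -48.
Change = 12 − (-48) = 60.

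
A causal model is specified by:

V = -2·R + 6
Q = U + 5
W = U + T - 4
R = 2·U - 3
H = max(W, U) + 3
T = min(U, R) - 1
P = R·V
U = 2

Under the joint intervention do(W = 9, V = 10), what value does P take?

10

Under do(W = 9, V = 10), each intervened variable's structural equation is replaced by its fixed value.
R = 2·U - 3  [with U=2]  = 1
P = R·V  [with R=1, V=10]  = 10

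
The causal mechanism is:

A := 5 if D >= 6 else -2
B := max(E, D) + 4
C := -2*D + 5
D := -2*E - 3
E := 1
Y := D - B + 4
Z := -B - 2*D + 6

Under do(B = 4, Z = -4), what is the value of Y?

-5

The joint intervention fixes B = 4, Z = -4, removing each variable's own equation.
D = -2*E - 3  [with E=1]  = -5
Y = D - B + 4  [with D=-5, B=4]  = -5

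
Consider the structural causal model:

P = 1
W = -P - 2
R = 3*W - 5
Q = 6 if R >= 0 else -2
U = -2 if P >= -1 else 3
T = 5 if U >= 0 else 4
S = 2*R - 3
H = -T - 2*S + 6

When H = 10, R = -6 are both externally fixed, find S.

-15

Under do(H = 10, R = -6), each intervened variable's structural equation is replaced by its fixed value.
S = 2*R - 3  [with R=-6]  = -15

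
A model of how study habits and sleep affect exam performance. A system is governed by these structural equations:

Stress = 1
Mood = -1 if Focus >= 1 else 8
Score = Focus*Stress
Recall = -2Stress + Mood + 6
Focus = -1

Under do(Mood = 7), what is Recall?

11

Intervening sets Mood = 7 and removes its equation (Mood = -1 if Focus >= 1 else 8).
Recall = -2Stress + Mood + 6  [with Stress=1, Mood=7]  = 11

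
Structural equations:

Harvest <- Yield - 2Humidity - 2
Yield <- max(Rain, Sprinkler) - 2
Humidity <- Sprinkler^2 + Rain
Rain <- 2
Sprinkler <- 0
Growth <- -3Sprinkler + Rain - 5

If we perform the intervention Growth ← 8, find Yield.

0

do(Growth=8) replaces the equation Growth <- -3Sprinkler + Rain - 5 with the constant Growth = 8.
Yield is not downstream of the intervention, so its value is determined by the original equations.
Yield = max(Rain, Sprinkler) - 2  [with Rain=2, Sprinkler=0]  = 0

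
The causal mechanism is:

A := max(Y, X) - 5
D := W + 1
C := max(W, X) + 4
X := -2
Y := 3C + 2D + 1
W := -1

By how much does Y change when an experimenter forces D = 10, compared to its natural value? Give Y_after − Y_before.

Intervening sets D = 10 and removes its equation (D := W + 1).
C = max(W, X) + 4  [with W=-1, X=-2]  = 3
Y = 3C + 2D + 1  [with C=3, D=10]  = 30
Without intervention: C = max(W, X) + 4  [with W=-1, X=-2]  = 3; D = W + 1  [with W=-1]  = 0; Y = 3C + 2D + 1  [with C=3, D=0]  = 10.
Change = 30 − 10 = 20.

20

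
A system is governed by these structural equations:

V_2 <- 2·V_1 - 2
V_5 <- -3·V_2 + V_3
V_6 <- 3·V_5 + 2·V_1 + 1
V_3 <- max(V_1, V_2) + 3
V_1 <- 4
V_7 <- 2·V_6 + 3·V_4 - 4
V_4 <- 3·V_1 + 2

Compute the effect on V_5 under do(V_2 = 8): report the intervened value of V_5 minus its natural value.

do(V_2=8) replaces the equation V_2 <- 2·V_1 - 2 with the constant V_2 = 8.
V_3 = max(V_1, V_2) + 3  [with V_1=4, V_2=8]  = 11
V_5 = -3·V_2 + V_3  [with V_2=8, V_3=11]  = -13
Without intervention: V_2 = 2·V_1 - 2  [with V_1=4]  = 6; V_3 = max(V_1, V_2) + 3  [with V_1=4, V_2=6]  = 9; V_5 = -3·V_2 + V_3  [with V_2=6, V_3=9]  = -9.
Change = -13 − (-9) = -4.

-4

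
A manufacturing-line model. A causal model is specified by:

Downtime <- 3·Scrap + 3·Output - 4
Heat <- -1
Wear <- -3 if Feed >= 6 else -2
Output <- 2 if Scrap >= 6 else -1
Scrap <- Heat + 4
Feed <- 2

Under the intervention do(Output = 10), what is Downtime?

35

The intervention breaks the incoming arrows to Output: Output <- 2 if Scrap >= 6 else -1 no longer applies, and Output = 10.
Scrap = Heat + 4  [with Heat=-1]  = 3
Downtime = 3·Scrap + 3·Output - 4  [with Scrap=3, Output=10]  = 35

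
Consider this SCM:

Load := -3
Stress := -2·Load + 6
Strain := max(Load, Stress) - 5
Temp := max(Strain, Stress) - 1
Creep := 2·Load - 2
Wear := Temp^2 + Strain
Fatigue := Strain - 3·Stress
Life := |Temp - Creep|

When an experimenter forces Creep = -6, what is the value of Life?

do(Creep=-6) replaces the equation Creep := 2·Load - 2 with the constant Creep = -6.
Stress = -2·Load + 6  [with Load=-3]  = 12
Strain = max(Load, Stress) - 5  [with Load=-3, Stress=12]  = 7
Temp = max(Strain, Stress) - 1  [with Strain=7, Stress=12]  = 11
Life = |Temp - Creep|  [with Temp=11, Creep=-6]  = 17

17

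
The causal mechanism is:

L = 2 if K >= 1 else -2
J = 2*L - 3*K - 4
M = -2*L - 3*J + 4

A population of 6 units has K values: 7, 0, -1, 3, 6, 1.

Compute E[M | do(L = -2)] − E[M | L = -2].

28.5

Every unit gets L=-2 under the intervention. M values become 95, 32, 23, 59, 86, 41; E[M|do(L=-2)] = 56.
E[M|L=-2] averages over only the 2 units with L=-2 (K = 0, -1): M = 32, 23, mean 27.5.
Difference = 56 − 27.5 = 28.5.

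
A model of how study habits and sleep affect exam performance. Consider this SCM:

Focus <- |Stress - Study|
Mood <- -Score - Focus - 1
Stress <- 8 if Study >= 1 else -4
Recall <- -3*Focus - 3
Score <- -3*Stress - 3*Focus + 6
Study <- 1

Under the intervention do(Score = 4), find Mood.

Intervening sets Score = 4 and removes its equation (Score <- -3*Stress - 3*Focus + 6).
Stress = 8 if Study >= 1 else -4  [with Study=1]  = 8
Focus = |Stress - Study|  [with Stress=8, Study=1]  = 7
Mood = -Score - Focus - 1  [with Score=4, Focus=7]  = -12

-12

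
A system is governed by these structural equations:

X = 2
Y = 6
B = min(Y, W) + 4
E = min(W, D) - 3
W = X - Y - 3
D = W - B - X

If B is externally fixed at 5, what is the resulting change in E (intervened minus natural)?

Under do(B=5), the mechanism B = min(Y, W) + 4 is discarded; B is fixed at 5.
W = X - Y - 3  [with X=2, Y=6]  = -7
D = W - B - X  [with W=-7, B=5, X=2]  = -14
E = min(W, D) - 3  [with W=-7, D=-14]  = -17
Without intervention: W = X - Y - 3  [with X=2, Y=6]  = -7; B = min(Y, W) + 4  [with Y=6, W=-7]  = -3; D = W - B - X  [with W=-7, B=-3, X=2]  = -6; E = min(W, D) - 3  [with W=-7, D=-6]  = -10.
Change = -17 − (-10) = -7.

-7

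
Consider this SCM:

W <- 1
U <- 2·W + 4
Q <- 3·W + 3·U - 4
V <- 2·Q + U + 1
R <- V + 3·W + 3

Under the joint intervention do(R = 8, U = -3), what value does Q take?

Setting R = 8, U = -3 by intervention discards those variables' equations.
Q = 3·W + 3·U - 4  [with W=1, U=-3]  = -10

-10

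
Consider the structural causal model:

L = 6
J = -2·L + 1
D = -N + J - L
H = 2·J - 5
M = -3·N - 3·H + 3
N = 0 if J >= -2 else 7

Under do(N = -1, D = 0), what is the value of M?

87

Setting N = -1, D = 0 by intervention discards those variables' equations.
J = -2·L + 1  [with L=6]  = -11
H = 2·J - 5  [with J=-11]  = -27
M = -3·N - 3·H + 3  [with N=-1, H=-27]  = 87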